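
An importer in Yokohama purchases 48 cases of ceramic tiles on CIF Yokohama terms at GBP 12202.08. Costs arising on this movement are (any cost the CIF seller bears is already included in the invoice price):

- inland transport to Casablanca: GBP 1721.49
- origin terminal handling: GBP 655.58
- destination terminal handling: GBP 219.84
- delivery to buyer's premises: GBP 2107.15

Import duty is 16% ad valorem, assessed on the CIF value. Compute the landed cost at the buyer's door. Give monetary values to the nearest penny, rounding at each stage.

Total landed cost: GBP 16481.40

CIF: the seller pays costs through ocean freight and marine insurance to the destination port.
Already in the invoice (seller's account under CIF): inland to port, origin terminal — exclude.
The CIF price already equals the CIF value: 12202.08
Import duty = 12202.08 × 16% = 1952.33
Buyer bears: destination terminal 219.84 + delivery 2107.15 + duty 1952.33 = 4279.32
Landed cost = invoice 12202.08 + 4279.32 = 16481.40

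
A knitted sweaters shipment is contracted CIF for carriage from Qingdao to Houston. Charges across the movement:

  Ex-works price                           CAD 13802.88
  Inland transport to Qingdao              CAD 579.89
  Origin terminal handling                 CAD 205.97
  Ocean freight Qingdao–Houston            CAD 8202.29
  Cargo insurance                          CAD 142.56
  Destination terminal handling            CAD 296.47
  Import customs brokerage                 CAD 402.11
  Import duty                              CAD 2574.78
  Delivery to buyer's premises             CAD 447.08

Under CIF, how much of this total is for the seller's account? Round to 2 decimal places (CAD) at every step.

CIF: the seller pays costs through ocean freight and marine insurance to the destination port.
Seller's account: goods 13802.88 + inland to port 579.89 + origin terminal 205.97 + freight 8202.29 + insurance 142.56 = 22933.59
Buyer's account: destination terminal 296.47 + brokerage 402.11 + duty 2574.78 + delivery 447.08 = 3720.44

Seller's account: CAD 22933.59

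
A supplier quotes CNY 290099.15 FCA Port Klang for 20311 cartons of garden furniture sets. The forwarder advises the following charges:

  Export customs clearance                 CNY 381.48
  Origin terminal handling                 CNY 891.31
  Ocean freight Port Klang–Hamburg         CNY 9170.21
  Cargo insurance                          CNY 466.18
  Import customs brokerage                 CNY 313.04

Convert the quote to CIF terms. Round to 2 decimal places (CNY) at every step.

CIF price: CNY 300626.85

Not relevant to the conversion: export clearance — on the seller under both FCA and CIF; already in the FCA price and stays in the CIF price. brokerage — on the buyer under both terms; not part of either seller's price.
From FCA to CIF, the seller additionally bears: origin terminal, freight, insurance.
CIF price = 290099.15 + 891.31 + 9170.21 + 466.18 = 300626.85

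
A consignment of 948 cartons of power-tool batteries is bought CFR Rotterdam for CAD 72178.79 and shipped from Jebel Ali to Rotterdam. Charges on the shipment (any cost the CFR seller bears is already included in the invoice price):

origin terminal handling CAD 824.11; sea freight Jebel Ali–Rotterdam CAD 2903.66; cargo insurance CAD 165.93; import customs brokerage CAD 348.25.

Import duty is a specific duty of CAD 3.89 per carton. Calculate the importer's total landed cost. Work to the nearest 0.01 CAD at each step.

Total landed cost: CAD 76380.69

CFR: the seller pays costs through ocean freight to the destination port, but not insurance.
Already in the invoice (seller's account under CFR): origin terminal, freight — exclude.
CIF value = CFR price + insurance = 72178.79 + 165.93 = 72344.72
Import duty = 948 × 3.89 = 3687.72
Buyer bears: insurance 165.93 + brokerage 348.25 + duty 3687.72 = 4201.90
Landed cost = invoice 72178.79 + 4201.90 = 76380.69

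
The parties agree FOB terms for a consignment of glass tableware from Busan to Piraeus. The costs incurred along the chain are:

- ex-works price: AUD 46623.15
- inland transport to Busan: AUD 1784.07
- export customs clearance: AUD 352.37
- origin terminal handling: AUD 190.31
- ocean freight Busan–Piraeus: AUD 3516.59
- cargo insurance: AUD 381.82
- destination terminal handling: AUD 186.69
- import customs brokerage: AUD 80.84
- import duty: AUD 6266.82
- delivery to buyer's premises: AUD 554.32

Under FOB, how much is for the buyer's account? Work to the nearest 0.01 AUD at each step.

Buyer's account: AUD 10987.08

FOB: the seller bears costs until goods are on board at the origin port; the buyer bears freight, insurance and all costs thereafter.
Seller's account: goods 46623.15 + inland to port 1784.07 + export clearance 352.37 + origin terminal 190.31 = 48949.90
Buyer's account: freight 3516.59 + insurance 381.82 + destination terminal 186.69 + brokerage 80.84 + duty 6266.82 + delivery 554.32 = 10987.08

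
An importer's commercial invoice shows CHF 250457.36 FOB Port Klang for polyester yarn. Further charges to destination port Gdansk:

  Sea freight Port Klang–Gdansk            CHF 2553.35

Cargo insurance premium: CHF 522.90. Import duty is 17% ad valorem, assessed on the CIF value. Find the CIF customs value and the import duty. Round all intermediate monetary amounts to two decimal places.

CIF = FOB price + freight + insurance
CIF = 250457.36 + 2553.35 + 522.90 = 253533.61
Import duty = 253533.61 × 17% = 43100.71

CIF value: CHF 253533.61; import duty: CHF 43100.71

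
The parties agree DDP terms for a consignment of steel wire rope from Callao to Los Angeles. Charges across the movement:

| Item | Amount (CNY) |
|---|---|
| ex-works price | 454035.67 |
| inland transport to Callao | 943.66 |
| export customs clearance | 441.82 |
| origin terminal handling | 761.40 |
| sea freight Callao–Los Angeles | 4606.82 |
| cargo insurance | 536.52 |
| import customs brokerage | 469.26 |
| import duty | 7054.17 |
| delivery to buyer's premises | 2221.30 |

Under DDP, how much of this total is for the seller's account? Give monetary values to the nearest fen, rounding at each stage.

Seller's account: CNY 471070.62

DDP: the seller bears all costs including import duty.
Seller's account: goods 454035.67 + inland to port 943.66 + export clearance 441.82 + origin terminal 761.40 + freight 4606.82 + insurance 536.52 + brokerage 469.26 + duty 7054.17 + delivery 2221.30 = 471070.62
Buyer's account: 0.00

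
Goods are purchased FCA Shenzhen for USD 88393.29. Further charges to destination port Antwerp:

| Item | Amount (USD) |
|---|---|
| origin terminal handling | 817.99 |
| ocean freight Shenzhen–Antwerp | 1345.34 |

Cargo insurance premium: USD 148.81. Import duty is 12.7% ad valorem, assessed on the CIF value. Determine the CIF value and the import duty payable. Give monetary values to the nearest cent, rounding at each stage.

CIF = FCA price + pre-shipment costs + freight + insurance
CIF = 88393.29 + 817.99 + 1345.34 + 148.81 = 90705.43
Import duty = 90705.43 × 12.7% = 11519.59

CIF value: USD 90705.43; import duty: USD 11519.59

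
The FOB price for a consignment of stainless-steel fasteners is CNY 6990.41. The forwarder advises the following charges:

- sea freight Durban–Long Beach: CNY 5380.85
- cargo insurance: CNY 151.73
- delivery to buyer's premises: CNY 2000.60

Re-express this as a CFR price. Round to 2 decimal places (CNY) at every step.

CFR price: CNY 12371.26

Not relevant to the conversion: delivery, insurance — on the buyer under both terms; not part of either seller's price.
From FOB to CFR, the seller additionally bears: freight.
CFR price = 6990.41 + 5380.85 = 12371.26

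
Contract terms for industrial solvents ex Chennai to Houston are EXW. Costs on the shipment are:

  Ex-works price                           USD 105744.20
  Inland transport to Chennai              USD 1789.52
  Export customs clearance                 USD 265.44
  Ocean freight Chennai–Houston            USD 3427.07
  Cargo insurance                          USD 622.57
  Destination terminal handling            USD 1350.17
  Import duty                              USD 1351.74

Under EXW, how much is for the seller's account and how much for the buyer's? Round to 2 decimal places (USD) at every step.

EXW: the seller makes goods available at their premises; the buyer bears all onward costs.
Seller's account: goods 105744.20 = 105744.20
Buyer's account: inland to port 1789.52 + export clearance 265.44 + freight 3427.07 + insurance 622.57 + destination terminal 1350.17 + duty 1351.74 = 8806.51

Seller: USD 105744.20; buyer: USD 8806.51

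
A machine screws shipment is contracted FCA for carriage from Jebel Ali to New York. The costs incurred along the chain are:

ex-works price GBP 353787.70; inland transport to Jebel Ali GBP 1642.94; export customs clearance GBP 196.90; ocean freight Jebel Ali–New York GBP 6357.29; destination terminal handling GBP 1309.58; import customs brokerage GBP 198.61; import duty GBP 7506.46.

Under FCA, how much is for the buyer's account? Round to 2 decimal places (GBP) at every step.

Buyer's account: GBP 15371.94

FCA: the seller delivers export-cleared goods to the carrier; the buyer bears costs from that point.
Seller's account: goods 353787.70 + inland to port 1642.94 + export clearance 196.90 = 355627.54
Buyer's account: freight 6357.29 + destination terminal 1309.58 + brokerage 198.61 + duty 7506.46 = 15371.94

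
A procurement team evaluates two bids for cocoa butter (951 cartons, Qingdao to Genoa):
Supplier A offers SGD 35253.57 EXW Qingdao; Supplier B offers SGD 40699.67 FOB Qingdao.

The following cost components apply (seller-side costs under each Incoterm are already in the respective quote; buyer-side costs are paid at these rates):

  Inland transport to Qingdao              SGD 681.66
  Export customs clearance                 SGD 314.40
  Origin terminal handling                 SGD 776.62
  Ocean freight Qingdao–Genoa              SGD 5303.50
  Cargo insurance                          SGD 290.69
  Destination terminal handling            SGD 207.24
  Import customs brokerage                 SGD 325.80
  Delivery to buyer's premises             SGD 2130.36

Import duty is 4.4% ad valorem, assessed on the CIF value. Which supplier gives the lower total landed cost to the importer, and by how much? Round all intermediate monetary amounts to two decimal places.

Supplier A is cheaper by SGD 3835.05

Supplier A (EXW):
CIF value = EXW price + inland to port + export clearance + origin terminal + freight + insurance = 35253.57 + 681.66 + 314.40 + 776.62 + 5303.50 + 290.69 = 42620.44
Import duty = 42620.44 × 4.4% = 1875.30
Buyer bears (A): 681.66 + 314.40 + 776.62 + 5303.50 + 290.69 + 207.24 + 325.80 + 2130.36 = 10030.27
Landed cost (A) = invoice 35253.57 + 10030.27 + duty 1875.30 = 47159.14
Supplier B (FOB):
CIF value = FOB price + freight + insurance = 40699.67 + 5303.50 + 290.69 = 46293.86
Import duty = 46293.86 × 4.4% = 2036.93
Buyer bears (B): 5303.50 + 290.69 + 207.24 + 325.80 + 2130.36 = 8257.59
Landed cost (B) = invoice 40699.67 + 8257.59 + duty 2036.93 = 50994.19
Difference = |47159.14 − 50994.19| = 3835.05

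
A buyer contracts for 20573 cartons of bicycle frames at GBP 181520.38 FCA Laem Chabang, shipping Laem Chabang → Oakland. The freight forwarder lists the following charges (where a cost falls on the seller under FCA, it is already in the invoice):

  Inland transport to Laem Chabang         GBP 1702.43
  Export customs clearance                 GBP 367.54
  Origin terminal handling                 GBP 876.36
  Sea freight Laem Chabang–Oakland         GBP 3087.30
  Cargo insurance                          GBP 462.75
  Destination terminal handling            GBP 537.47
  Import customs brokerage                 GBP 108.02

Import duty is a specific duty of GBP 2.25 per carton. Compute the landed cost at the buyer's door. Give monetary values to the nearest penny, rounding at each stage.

Total landed cost: GBP 232881.53

FCA: the seller delivers export-cleared goods to the carrier; the buyer bears costs from that point.
Already in the invoice (seller's account under FCA): inland to port, export clearance — exclude.
CIF value = FCA price + origin terminal + freight + insurance = 181520.38 + 876.36 + 3087.30 + 462.75 = 185946.79
Import duty = 20573 × 2.25 = 46289.25
Buyer bears: origin terminal 876.36 + freight 3087.30 + insurance 462.75 + destination terminal 537.47 + brokerage 108.02 + duty 46289.25 = 51361.15
Landed cost = invoice 181520.38 + 51361.15 = 232881.53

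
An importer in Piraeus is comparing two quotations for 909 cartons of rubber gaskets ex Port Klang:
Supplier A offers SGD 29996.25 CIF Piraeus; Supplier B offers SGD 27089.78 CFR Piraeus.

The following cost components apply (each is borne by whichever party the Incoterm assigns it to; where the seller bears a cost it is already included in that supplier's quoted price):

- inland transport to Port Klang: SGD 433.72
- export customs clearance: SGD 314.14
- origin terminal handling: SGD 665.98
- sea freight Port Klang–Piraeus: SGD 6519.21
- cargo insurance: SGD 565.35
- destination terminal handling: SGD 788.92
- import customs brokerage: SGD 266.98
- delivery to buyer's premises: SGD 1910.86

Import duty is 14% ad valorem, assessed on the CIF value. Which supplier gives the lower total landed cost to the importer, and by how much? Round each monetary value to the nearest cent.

Supplier A (CIF):
The CIF price already equals the CIF value: 29996.25
Import duty = 29996.25 × 14% = 4199.48
Buyer bears (A): 788.92 + 266.98 + 1910.86 = 2966.76
Landed cost (A) = invoice 29996.25 + 2966.76 + duty 4199.48 = 37162.49
Supplier B (CFR):
CIF value = CFR price + insurance = 27089.78 + 565.35 = 27655.13
Import duty = 27655.13 × 14% = 3871.72
Buyer bears (B): 565.35 + 788.92 + 266.98 + 1910.86 = 3532.11
Landed cost (B) = invoice 27089.78 + 3532.11 + duty 3871.72 = 34493.61
Difference = |37162.49 − 34493.61| = 2668.88

Supplier B is cheaper by SGD 2668.88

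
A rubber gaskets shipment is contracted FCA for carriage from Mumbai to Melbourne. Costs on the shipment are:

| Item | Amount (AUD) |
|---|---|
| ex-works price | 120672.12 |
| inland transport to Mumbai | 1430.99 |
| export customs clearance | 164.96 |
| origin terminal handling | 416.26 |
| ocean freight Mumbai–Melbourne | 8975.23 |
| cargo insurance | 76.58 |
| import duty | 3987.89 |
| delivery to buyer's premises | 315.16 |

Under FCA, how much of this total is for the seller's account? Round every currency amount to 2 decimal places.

FCA: the seller delivers export-cleared goods to the carrier; the buyer bears costs from that point.
Seller's account: goods 120672.12 + inland to port 1430.99 + export clearance 164.96 = 122268.07
Buyer's account: origin terminal 416.26 + freight 8975.23 + insurance 76.58 + duty 3987.89 + delivery 315.16 = 13771.12

Seller's account: AUD 122268.07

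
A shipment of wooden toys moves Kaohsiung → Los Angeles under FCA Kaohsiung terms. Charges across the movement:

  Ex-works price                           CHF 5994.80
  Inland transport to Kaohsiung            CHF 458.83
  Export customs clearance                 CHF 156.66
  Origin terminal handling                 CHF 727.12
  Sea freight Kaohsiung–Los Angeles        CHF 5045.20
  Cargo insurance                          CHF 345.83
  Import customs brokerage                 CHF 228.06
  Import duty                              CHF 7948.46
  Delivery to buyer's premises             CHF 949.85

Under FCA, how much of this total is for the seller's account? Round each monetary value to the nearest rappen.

FCA: the seller delivers export-cleared goods to the carrier; the buyer bears costs from that point.
Seller's account: goods 5994.80 + inland to port 458.83 + export clearance 156.66 = 6610.29
Buyer's account: origin terminal 727.12 + freight 5045.20 + insurance 345.83 + brokerage 228.06 + duty 7948.46 + delivery 949.85 = 15244.52

Seller's account: CHF 6610.29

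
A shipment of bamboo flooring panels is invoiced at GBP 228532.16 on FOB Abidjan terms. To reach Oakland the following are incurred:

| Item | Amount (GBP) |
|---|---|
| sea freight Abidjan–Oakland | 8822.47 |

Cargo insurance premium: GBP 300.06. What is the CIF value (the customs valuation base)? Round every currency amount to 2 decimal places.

CIF = FOB price + freight + insurance
CIF = 228532.16 + 8822.47 + 300.06 = 237654.69

CIF value: GBP 237654.69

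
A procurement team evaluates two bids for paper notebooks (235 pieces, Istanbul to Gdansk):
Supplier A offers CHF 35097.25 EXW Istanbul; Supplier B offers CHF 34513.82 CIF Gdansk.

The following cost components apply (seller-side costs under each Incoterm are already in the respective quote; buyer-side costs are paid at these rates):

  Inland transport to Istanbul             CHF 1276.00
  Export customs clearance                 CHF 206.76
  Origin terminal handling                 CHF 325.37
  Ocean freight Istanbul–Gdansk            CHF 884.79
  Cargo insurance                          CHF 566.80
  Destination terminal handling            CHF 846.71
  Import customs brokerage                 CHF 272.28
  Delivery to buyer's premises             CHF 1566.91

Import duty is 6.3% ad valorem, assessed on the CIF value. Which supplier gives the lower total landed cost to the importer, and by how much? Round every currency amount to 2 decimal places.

Supplier A (EXW):
CIF value = EXW price + inland to port + export clearance + origin terminal + freight + insurance = 35097.25 + 1276.00 + 206.76 + 325.37 + 884.79 + 566.80 = 38356.97
Import duty = 38356.97 × 6.3% = 2416.49
Buyer bears (A): 1276.00 + 206.76 + 325.37 + 884.79 + 566.80 + 846.71 + 272.28 + 1566.91 = 5945.62
Landed cost (A) = invoice 35097.25 + 5945.62 + duty 2416.49 = 43459.36
Supplier B (CIF):
The CIF price already equals the CIF value: 34513.82
Import duty = 34513.82 × 6.3% = 2174.37
Buyer bears (B): 846.71 + 272.28 + 1566.91 = 2685.90
Landed cost (B) = invoice 34513.82 + 2685.90 + duty 2174.37 = 39374.09
Difference = |43459.36 − 39374.09| = 4085.27

Supplier B is cheaper by CHF 4085.27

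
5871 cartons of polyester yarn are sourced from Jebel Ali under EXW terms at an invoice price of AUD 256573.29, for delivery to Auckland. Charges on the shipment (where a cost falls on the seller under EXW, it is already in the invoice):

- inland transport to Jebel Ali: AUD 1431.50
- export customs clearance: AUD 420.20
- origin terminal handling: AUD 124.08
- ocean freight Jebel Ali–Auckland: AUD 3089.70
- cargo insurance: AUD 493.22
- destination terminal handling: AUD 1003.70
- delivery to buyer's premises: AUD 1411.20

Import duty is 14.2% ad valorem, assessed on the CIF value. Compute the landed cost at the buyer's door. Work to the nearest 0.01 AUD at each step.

Total landed cost: AUD 301769.63

EXW: the seller makes goods available at their premises; the buyer bears all onward costs.
CIF value = EXW price + inland to port + export clearance + origin terminal + freight + insurance = 256573.29 + 1431.50 + 420.20 + 124.08 + 3089.70 + 493.22 = 262131.99
Import duty = 262131.99 × 14.2% = 37222.74
Buyer bears: inland to port 1431.50 + export clearance 420.20 + origin terminal 124.08 + freight 3089.70 + insurance 493.22 + destination terminal 1003.70 + delivery 1411.20 + duty 37222.74 = 45196.34
Landed cost = invoice 256573.29 + 45196.34 = 301769.63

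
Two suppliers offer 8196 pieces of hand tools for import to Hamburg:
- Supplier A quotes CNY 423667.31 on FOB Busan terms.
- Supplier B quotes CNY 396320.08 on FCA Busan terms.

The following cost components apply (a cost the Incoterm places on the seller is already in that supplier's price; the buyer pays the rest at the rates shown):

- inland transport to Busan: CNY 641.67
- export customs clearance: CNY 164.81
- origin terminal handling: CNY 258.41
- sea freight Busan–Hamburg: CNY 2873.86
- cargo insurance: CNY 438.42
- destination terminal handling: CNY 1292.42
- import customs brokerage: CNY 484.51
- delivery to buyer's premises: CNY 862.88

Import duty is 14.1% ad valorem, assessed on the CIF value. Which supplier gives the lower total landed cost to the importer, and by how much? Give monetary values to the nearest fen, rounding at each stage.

Supplier B is cheaper by CNY 30908.34

Supplier A (FOB):
CIF value = FOB price + freight + insurance = 423667.31 + 2873.86 + 438.42 = 426979.59
Import duty = 426979.59 × 14.1% = 60204.12
Buyer bears (A): 2873.86 + 438.42 + 1292.42 + 484.51 + 862.88 = 5952.09
Landed cost (A) = invoice 423667.31 + 5952.09 + duty 60204.12 = 489823.52
Supplier B (FCA):
CIF value = FCA price + origin terminal + freight + insurance = 396320.08 + 258.41 + 2873.86 + 438.42 = 399890.77
Import duty = 399890.77 × 14.1% = 56384.60
Buyer bears (B): 258.41 + 2873.86 + 438.42 + 1292.42 + 484.51 + 862.88 = 6210.50
Landed cost (B) = invoice 396320.08 + 6210.50 + duty 56384.60 = 458915.18
Difference = |489823.52 − 458915.18| = 30908.34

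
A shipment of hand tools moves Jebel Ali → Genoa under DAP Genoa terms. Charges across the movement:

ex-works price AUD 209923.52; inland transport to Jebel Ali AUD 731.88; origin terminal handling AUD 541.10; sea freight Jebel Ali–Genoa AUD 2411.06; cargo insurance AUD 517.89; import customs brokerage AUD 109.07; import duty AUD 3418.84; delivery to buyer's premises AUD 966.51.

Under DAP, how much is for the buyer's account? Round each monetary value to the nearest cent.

DAP: the seller bears all costs to the named destination except import duty and clearance.
Seller's account: goods 209923.52 + inland to port 731.88 + origin terminal 541.10 + freight 2411.06 + insurance 517.89 + delivery 966.51 = 215091.96
Buyer's account: brokerage 109.07 + duty 3418.84 = 3527.91

Buyer's account: AUD 3527.91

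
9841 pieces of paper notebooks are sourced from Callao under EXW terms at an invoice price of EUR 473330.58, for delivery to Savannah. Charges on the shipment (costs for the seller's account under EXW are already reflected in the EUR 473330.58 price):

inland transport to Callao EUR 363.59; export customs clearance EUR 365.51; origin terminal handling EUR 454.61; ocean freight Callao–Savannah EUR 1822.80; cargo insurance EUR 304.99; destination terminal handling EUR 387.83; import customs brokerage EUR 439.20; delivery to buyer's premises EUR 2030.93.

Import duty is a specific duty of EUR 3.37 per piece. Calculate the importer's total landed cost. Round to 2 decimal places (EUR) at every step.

EXW: the seller makes goods available at their premises; the buyer bears all onward costs.
CIF value = EXW price + inland to port + export clearance + origin terminal + freight + insurance = 473330.58 + 363.59 + 365.51 + 454.61 + 1822.80 + 304.99 = 476642.08
Import duty = 9841 × 3.37 = 33164.17
Buyer bears: inland to port 363.59 + export clearance 365.51 + origin terminal 454.61 + freight 1822.80 + insurance 304.99 + destination terminal 387.83 + brokerage 439.20 + delivery 2030.93 + duty 33164.17 = 39333.63
Landed cost = invoice 473330.58 + 39333.63 = 512664.21

Total landed cost: EUR 512664.21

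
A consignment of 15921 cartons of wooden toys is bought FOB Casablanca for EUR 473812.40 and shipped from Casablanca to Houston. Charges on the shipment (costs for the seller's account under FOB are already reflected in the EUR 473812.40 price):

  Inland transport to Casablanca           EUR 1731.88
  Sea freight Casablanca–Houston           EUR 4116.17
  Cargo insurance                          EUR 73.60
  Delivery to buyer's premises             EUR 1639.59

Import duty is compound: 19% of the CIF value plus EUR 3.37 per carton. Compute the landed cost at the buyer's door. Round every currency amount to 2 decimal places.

Total landed cost: EUR 624115.94

FOB: the seller bears costs until goods are on board at the origin port; the buyer bears freight, insurance and all costs thereafter.
Already in the invoice (seller's account under FOB): inland to port — exclude.
CIF value = FOB price + freight + insurance = 473812.40 + 4116.17 + 73.60 = 478002.17
Ad valorem component: 478002.17 × 19% = 90820.41
Specific component: 15921 × 3.37 = 53653.77
Import duty = 90820.41 + 53653.77 = 144474.18
Buyer bears: freight 4116.17 + insurance 73.60 + delivery 1639.59 + duty 144474.18 = 150303.54
Landed cost = invoice 473812.40 + 150303.54 = 624115.94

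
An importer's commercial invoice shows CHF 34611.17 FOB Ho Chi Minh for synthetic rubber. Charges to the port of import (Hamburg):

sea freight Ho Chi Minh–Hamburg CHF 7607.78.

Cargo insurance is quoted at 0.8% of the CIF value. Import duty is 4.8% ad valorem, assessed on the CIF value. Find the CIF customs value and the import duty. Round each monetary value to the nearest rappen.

CIF value: CHF 42559.43; import duty: CHF 2042.85

Let C be the CIF value. C = FOB price + freight + 0.8% × C
C − 0.8% × C = 34611.17 + 7607.78
0.992 × C = 42218.95
C = 42218.95 / 0.992 = 42559.43
Insurance premium = 0.8% × 42559.43 = 340.48
Import duty = 42559.43 × 4.8% = 2042.85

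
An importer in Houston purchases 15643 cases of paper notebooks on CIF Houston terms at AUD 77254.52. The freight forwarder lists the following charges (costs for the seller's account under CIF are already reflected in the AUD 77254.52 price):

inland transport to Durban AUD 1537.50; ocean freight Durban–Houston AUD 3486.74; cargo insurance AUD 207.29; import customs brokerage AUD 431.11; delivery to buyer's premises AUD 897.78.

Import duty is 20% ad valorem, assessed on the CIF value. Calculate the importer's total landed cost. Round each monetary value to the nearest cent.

Total landed cost: AUD 94034.31

CIF: the seller pays costs through ocean freight and marine insurance to the destination port.
Already in the invoice (seller's account under CIF): inland to port, freight, insurance — exclude.
The CIF price already equals the CIF value: 77254.52
Import duty = 77254.52 × 20% = 15450.90
Buyer bears: brokerage 431.11 + delivery 897.78 + duty 15450.90 = 16779.79
Landed cost = invoice 77254.52 + 16779.79 = 94034.31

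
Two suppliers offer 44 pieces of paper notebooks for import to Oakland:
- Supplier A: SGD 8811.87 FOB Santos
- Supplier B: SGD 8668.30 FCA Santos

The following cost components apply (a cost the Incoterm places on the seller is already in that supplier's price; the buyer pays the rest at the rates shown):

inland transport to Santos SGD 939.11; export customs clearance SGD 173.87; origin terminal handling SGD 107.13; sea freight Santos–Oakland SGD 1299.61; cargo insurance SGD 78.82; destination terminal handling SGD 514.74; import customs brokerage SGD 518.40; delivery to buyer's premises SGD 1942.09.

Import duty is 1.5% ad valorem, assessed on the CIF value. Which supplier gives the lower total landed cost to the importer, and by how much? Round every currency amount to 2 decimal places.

Supplier B is cheaper by SGD 36.98

Supplier A (FOB):
CIF value = FOB price + freight + insurance = 8811.87 + 1299.61 + 78.82 = 10190.30
Import duty = 10190.30 × 1.5% = 152.85
Buyer bears (A): 1299.61 + 78.82 + 514.74 + 518.40 + 1942.09 = 4353.66
Landed cost (A) = invoice 8811.87 + 4353.66 + duty 152.85 = 13318.38
Supplier B (FCA):
CIF value = FCA price + origin terminal + freight + insurance = 8668.30 + 107.13 + 1299.61 + 78.82 = 10153.86
Import duty = 10153.86 × 1.5% = 152.31
Buyer bears (B): 107.13 + 1299.61 + 78.82 + 514.74 + 518.40 + 1942.09 = 4460.79
Landed cost (B) = invoice 8668.30 + 4460.79 + duty 152.31 = 13281.40
Difference = |13318.38 − 13281.40| = 36.98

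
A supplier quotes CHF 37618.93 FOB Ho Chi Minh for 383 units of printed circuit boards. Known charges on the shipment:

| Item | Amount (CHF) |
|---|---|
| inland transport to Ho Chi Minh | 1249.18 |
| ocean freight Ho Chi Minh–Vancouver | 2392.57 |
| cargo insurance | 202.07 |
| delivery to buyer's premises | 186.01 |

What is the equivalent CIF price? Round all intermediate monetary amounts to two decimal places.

CIF price: CHF 40213.57

Not relevant to the conversion: inland to port — on the seller under both FOB and CIF; already in the FOB price and stays in the CIF price. delivery — on the buyer under both terms; not part of either seller's price.
From FOB to CIF, the seller additionally bears: freight, insurance.
CIF price = 37618.93 + 2392.57 + 202.07 = 40213.57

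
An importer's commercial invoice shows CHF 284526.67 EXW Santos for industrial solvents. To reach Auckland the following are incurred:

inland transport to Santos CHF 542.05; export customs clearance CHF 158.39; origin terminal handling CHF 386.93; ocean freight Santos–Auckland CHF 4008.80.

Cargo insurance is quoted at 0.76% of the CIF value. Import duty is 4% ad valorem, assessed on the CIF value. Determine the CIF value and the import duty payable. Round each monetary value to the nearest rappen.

Let C be the CIF value. C = EXW price + pre-shipment costs + freight + 0.76% × C
C − 0.76% × C = 284526.67 + 542.05 + 158.39 + 386.93 + 4008.80
0.9924 × C = 289622.84
C = 289622.84 / 0.9924 = 291840.83
Insurance premium = 0.76% × 291840.83 = 2217.99
Import duty = 291840.83 × 4% = 11673.63

CIF value: CHF 291840.83; import duty: CHF 11673.63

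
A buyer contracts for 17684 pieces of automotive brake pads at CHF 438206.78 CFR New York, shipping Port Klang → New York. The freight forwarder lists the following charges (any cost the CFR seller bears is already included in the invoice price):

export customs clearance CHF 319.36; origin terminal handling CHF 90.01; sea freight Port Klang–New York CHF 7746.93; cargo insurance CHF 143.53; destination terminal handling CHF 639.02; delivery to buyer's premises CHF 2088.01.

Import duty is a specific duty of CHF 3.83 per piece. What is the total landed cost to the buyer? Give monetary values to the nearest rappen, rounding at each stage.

Total landed cost: CHF 508807.06

CFR: the seller pays costs through ocean freight to the destination port, but not insurance.
Already in the invoice (seller's account under CFR): export clearance, origin terminal, freight — exclude.
CIF value = CFR price + insurance = 438206.78 + 143.53 = 438350.31
Import duty = 17684 × 3.83 = 67729.72
Buyer bears: insurance 143.53 + destination terminal 639.02 + delivery 2088.01 + duty 67729.72 = 70600.28
Landed cost = invoice 438206.78 + 70600.28 = 508807.06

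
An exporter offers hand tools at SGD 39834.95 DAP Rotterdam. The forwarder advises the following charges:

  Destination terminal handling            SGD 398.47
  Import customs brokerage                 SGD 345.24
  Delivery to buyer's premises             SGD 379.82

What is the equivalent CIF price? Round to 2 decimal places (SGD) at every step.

Not relevant to the conversion: brokerage — on the buyer under both terms; not part of either seller's price.
From DAP to CIF, the seller no longer bears: destination terminal, delivery.
CIF price = 39834.95 − 398.47 − 379.82 = 39056.66

CIF price: SGD 39056.66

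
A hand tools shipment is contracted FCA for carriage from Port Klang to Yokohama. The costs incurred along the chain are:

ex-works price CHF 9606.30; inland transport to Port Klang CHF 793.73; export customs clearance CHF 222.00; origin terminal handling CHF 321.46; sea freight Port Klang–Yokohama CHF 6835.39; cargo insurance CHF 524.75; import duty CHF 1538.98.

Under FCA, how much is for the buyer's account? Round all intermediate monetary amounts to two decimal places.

FCA: the seller delivers export-cleared goods to the carrier; the buyer bears costs from that point.
Seller's account: goods 9606.30 + inland to port 793.73 + export clearance 222.00 = 10622.03
Buyer's account: origin terminal 321.46 + freight 6835.39 + insurance 524.75 + duty 1538.98 = 9220.58

Buyer's account: CHF 9220.58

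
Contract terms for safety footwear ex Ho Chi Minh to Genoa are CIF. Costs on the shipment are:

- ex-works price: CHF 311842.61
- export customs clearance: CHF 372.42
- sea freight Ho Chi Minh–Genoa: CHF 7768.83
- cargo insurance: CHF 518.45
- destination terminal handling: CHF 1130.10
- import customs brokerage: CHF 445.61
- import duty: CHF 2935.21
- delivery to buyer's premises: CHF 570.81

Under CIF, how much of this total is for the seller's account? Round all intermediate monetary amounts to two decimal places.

CIF: the seller pays costs through ocean freight and marine insurance to the destination port.
Seller's account: goods 311842.61 + export clearance 372.42 + freight 7768.83 + insurance 518.45 = 320502.31
Buyer's account: destination terminal 1130.10 + brokerage 445.61 + duty 2935.21 + delivery 570.81 = 5081.73

Seller's account: CHF 320502.31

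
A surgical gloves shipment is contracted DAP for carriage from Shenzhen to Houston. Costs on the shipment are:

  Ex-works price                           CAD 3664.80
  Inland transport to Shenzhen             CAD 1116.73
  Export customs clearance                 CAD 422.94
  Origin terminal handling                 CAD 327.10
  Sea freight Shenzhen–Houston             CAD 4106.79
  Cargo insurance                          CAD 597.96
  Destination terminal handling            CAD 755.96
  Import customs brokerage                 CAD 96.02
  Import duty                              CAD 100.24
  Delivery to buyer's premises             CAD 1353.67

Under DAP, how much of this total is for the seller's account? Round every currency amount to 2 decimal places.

Seller's account: CAD 12345.95

DAP: the seller bears all costs to the named destination except import duty and clearance.
Seller's account: goods 3664.80 + inland to port 1116.73 + export clearance 422.94 + origin terminal 327.10 + freight 4106.79 + insurance 597.96 + destination terminal 755.96 + delivery 1353.67 = 12345.95
Buyer's account: brokerage 96.02 + duty 100.24 = 196.26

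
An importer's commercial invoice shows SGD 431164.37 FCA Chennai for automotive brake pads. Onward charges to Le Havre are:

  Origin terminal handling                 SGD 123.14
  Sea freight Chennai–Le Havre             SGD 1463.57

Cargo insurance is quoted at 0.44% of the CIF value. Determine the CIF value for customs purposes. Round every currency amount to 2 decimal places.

Let C be the CIF value. C = FCA price + pre-shipment costs + freight + 0.44% × C
C − 0.44% × C = 431164.37 + 123.14 + 1463.57
0.9956 × C = 432751.08
C = 432751.08 / 0.9956 = 434663.60
Insurance premium = 0.44% × 434663.60 = 1912.52

CIF value: SGD 434663.60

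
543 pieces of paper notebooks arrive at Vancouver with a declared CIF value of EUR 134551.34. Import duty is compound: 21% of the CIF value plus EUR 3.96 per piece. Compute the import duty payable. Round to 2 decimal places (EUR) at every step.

Import duty: EUR 30406.06

Ad valorem component: 134551.34 × 21% = 28255.78
Specific component: 543 × 3.96 = 2150.28
Import duty = 28255.78 + 2150.28 = 30406.06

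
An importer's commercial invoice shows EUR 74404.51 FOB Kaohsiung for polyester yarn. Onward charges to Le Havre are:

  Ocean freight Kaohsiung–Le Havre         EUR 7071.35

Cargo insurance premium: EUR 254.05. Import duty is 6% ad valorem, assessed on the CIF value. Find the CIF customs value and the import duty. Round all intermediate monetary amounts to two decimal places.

CIF value: EUR 81729.91; import duty: EUR 4903.79

CIF = FOB price + freight + insurance
CIF = 74404.51 + 7071.35 + 254.05 = 81729.91
Import duty = 81729.91 × 6% = 4903.79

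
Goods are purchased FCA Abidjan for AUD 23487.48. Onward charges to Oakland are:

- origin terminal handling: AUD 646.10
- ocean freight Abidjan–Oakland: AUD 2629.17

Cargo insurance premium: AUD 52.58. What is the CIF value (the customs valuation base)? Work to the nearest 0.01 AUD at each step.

CIF = FCA price + pre-shipment costs + freight + insurance
CIF = 23487.48 + 646.10 + 2629.17 + 52.58 = 26815.33

CIF value: AUD 26815.33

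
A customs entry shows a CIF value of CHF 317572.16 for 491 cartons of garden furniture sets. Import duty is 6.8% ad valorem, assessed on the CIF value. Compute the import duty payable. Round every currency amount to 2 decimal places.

Import duty: CHF 21594.91

Import duty = 317572.16 × 6.8% = 21594.91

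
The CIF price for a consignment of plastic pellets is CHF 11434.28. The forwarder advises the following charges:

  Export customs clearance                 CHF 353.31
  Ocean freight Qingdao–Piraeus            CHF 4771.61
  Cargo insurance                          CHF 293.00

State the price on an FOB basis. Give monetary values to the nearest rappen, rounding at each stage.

FOB price: CHF 6369.67

Not relevant to the conversion: export clearance — on the seller under both CIF and FOB; already in the CIF price and stays in the FOB price.
From CIF to FOB, the seller no longer bears: freight, insurance.
FOB price = 11434.28 − 4771.61 − 293.00 = 6369.67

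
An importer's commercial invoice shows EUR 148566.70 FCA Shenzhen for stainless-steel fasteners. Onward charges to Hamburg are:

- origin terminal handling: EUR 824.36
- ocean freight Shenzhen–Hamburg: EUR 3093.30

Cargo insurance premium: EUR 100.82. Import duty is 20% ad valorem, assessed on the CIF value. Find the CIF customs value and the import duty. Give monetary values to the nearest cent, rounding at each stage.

CIF = FCA price + pre-shipment costs + freight + insurance
CIF = 148566.70 + 824.36 + 3093.30 + 100.82 = 152585.18
Import duty = 152585.18 × 20% = 30517.04

CIF value: EUR 152585.18; import duty: EUR 30517.04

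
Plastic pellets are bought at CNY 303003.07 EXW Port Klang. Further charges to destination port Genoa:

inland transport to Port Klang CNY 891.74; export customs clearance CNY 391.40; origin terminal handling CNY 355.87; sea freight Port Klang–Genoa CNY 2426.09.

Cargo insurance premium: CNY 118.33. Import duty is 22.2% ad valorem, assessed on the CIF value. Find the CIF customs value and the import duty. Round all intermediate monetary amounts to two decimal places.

CIF value: CNY 307186.50; import duty: CNY 68195.40

CIF = EXW price + pre-shipment costs + freight + insurance
CIF = 303003.07 + 891.74 + 391.40 + 355.87 + 2426.09 + 118.33 = 307186.50
Import duty = 307186.50 × 22.2% = 68195.40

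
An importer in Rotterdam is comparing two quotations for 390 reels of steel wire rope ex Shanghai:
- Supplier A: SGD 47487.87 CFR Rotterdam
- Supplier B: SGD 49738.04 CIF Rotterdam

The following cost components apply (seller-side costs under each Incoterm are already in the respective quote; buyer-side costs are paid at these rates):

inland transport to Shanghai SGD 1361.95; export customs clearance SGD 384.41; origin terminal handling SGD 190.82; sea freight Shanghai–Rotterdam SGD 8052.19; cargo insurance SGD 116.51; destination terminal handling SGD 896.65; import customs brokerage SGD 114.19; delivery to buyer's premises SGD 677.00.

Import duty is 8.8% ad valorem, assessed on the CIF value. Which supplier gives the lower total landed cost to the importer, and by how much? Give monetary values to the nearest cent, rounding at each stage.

Supplier A (CFR):
CIF value = CFR price + insurance = 47487.87 + 116.51 = 47604.38
Import duty = 47604.38 × 8.8% = 4189.19
Buyer bears (A): 116.51 + 896.65 + 114.19 + 677.00 = 1804.35
Landed cost (A) = invoice 47487.87 + 1804.35 + duty 4189.19 = 53481.41
Supplier B (CIF):
The CIF price already equals the CIF value: 49738.04
Import duty = 49738.04 × 8.8% = 4376.95
Buyer bears (B): 896.65 + 114.19 + 677.00 = 1687.84
Landed cost (B) = invoice 49738.04 + 1687.84 + duty 4376.95 = 55802.83
Difference = |53481.41 − 55802.83| = 2321.42

Supplier A is cheaper by SGD 2321.42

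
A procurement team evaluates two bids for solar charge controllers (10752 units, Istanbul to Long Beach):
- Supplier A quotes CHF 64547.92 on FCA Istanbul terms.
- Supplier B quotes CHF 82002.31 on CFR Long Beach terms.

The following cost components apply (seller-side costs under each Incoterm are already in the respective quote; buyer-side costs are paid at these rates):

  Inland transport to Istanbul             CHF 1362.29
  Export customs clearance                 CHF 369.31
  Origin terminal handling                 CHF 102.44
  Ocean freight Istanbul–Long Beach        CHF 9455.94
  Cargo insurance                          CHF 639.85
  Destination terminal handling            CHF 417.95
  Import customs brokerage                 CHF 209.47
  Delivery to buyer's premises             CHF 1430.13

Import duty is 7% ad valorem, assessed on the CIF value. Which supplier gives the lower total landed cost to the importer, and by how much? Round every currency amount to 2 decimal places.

Supplier A (FCA):
CIF value = FCA price + origin terminal + freight + insurance = 64547.92 + 102.44 + 9455.94 + 639.85 = 74746.15
Import duty = 74746.15 × 7% = 5232.23
Buyer bears (A): 102.44 + 9455.94 + 639.85 + 417.95 + 209.47 + 1430.13 = 12255.78
Landed cost (A) = invoice 64547.92 + 12255.78 + duty 5232.23 = 82035.93
Supplier B (CFR):
CIF value = CFR price + insurance = 82002.31 + 639.85 = 82642.16
Import duty = 82642.16 × 7% = 5784.95
Buyer bears (B): 639.85 + 417.95 + 209.47 + 1430.13 = 2697.40
Landed cost (B) = invoice 82002.31 + 2697.40 + duty 5784.95 = 90484.66
Difference = |82035.93 − 90484.66| = 8448.73

Supplier A is cheaper by CHF 8448.73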